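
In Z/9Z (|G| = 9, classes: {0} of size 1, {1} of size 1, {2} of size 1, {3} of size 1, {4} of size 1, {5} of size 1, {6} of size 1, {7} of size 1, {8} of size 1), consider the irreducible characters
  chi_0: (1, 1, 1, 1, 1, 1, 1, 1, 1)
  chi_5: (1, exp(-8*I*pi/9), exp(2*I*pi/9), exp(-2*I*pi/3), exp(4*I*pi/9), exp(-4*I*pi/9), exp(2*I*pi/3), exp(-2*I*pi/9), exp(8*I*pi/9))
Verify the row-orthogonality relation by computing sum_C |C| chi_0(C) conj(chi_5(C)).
Sum = 0; so <chi_0, chi_5> = 0 (distinct irreducibles are orthogonal).

Reasoning: Compute term by term over conjugacy classes (|C| * chi_0(C) * conj(chi_5(C))):
  1*(1)*conj(1) + 1*(1)*conj(exp(-8*I*pi/9)) + 1*(1)*conj(exp(2*I*pi/9)) + 1*(1)*conj(exp(-2*I*pi/3)) + 1*(1)*conj(exp(4*I*pi/9)) + 1*(1)*conj(exp(-4*I*pi/9)) + 1*(1)*conj(exp(2*I*pi/3)) + 1*(1)*conj(exp(-2*I*pi/9)) + 1*(1)*conj(exp(8*I*pi/9))
  = (1) + (exp(8*I*pi/9)) + (exp(-2*I*pi/9)) + (exp(2*I*pi/3)) + (exp(-4*I*pi/9)) + (exp(4*I*pi/9)) + (exp(-2*I*pi/3)) + (exp(2*I*pi/9)) + (exp(-8*I*pi/9))
  = 0.
(Exp terms are combined using exp(i*s)*conj(exp(i*t)) = exp(i*(s-t)), and sums of them are collapsed using the identity that for every m > 1 the m distinct m-th roots of unity sum to 0, e.g. 1 + exp(2*I*pi/3) + exp(-2*I*pi/3) = 0.)
Dividing by |G| = 9 gives 0/9 = 0, matching the row-orthogonality relation <chi_0, chi_5> = [chi_0 = chi_5].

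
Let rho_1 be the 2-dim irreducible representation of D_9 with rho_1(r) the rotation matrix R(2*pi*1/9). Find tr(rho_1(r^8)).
chi_{rho_1}(r^8) = 2*cos(2*pi*1*8/9) = 2*cos(2*pi/9)

Proof sketch: rho_1(r^8) is rotation by angle 2*pi*1*8/9, whose trace is 2*cos(2*pi*1*8/9) = 2*cos(2*pi/9).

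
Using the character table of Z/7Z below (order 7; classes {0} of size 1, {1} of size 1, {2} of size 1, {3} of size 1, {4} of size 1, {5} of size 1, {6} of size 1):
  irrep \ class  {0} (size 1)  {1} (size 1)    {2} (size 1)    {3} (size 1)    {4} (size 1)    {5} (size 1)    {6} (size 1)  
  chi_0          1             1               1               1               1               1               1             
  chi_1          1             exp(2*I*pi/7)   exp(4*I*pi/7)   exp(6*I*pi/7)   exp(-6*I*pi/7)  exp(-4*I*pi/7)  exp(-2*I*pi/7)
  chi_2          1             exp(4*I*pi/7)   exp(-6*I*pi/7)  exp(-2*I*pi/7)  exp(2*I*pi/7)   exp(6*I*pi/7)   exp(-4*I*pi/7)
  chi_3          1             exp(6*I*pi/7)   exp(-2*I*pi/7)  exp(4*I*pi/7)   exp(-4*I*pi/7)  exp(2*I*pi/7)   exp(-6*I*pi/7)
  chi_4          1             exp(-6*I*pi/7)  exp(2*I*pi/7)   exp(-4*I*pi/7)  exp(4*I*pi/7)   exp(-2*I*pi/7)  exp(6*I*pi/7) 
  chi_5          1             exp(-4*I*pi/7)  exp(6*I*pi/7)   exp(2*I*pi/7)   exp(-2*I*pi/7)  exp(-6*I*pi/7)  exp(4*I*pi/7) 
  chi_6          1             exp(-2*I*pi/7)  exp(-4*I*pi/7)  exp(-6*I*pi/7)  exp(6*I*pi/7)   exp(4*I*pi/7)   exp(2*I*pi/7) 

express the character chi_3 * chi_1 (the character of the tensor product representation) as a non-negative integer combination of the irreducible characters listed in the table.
chi_3 tensor chi_1 = chi_4 (all other irreducibles have multiplicity 0).

Details: The character of a tensor product is the pointwise product (chi_3 * chi_1)(C) = chi_3(C) * chi_1(C):
  {0}: (1)*(1), {1}: (exp(6*I*pi/7))*(exp(2*I*pi/7)), {2}: (exp(-2*I*pi/7))*(exp(4*I*pi/7)), {3}: (exp(4*I*pi/7))*(exp(6*I*pi/7)), {4}: (exp(-4*I*pi/7))*(exp(-6*I*pi/7)), {5}: (exp(2*I*pi/7))*(exp(-4*I*pi/7)), {6}: (exp(-6*I*pi/7))*(exp(-2*I*pi/7))
so (chi_3 * chi_1) takes values
  {0} -> 1, {1} -> exp(-6*I*pi/7), {2} -> exp(2*I*pi/7), {3} -> exp(-4*I*pi/7), {4} -> exp(4*I*pi/7), {5} -> exp(-2*I*pi/7), {6} -> exp(6*I*pi/7).
Now take the inner product of this character with each irreducible chi from the table, <chi_3*chi_1, chi> = (1/7) sum_C |C| (chi_3*chi_1)(C) conj(chi(C)):
  <chi_3*chi_1, chi_0> = (1/7)[1*(1)*conj(1) + 1*(exp(-6*I*pi/7))*conj(1) + 1*(exp(2*I*pi/7))*conj(1) + 1*(exp(-4*I*pi/7))*conj(1) + 1*(exp(4*I*pi/7))*conj(1) + 1*(exp(-2*I*pi/7))*conj(1) + 1*(exp(6*I*pi/7))*conj(1)]
      = (1/7)[(1) + (exp(-6*I*pi/7)) + (exp(2*I*pi/7)) + (exp(-4*I*pi/7)) + (exp(4*I*pi/7)) + (exp(-2*I*pi/7)) + (exp(6*I*pi/7))] = 0/7 = 0
  <chi_3*chi_1, chi_1> = (1/7)[1*(1)*conj(1) + 1*(exp(-6*I*pi/7))*conj(exp(2*I*pi/7)) + 1*(exp(2*I*pi/7))*conj(exp(4*I*pi/7)) + 1*(exp(-4*I*pi/7))*conj(exp(6*I*pi/7)) + 1*(exp(4*I*pi/7))*conj(exp(-6*I*pi/7)) + 1*(exp(-2*I*pi/7))*conj(exp(-4*I*pi/7)) + 1*(exp(6*I*pi/7))*conj(exp(-2*I*pi/7))]
      = (1/7)[(1) + (exp(6*I*pi/7)) + (exp(-2*I*pi/7)) + (exp(4*I*pi/7)) + (exp(-4*I*pi/7)) + (exp(2*I*pi/7)) + (exp(-6*I*pi/7))] = 0/7 = 0
  <chi_3*chi_1, chi_2> = (1/7)[1*(1)*conj(1) + 1*(exp(-6*I*pi/7))*conj(exp(4*I*pi/7)) + 1*(exp(2*I*pi/7))*conj(exp(-6*I*pi/7)) + 1*(exp(-4*I*pi/7))*conj(exp(-2*I*pi/7)) + 1*(exp(4*I*pi/7))*conj(exp(2*I*pi/7)) + 1*(exp(-2*I*pi/7))*conj(exp(6*I*pi/7)) + 1*(exp(6*I*pi/7))*conj(exp(-4*I*pi/7))]
      = (1/7)[(1) + (exp(4*I*pi/7)) + (exp(-6*I*pi/7)) + (exp(-2*I*pi/7)) + (exp(2*I*pi/7)) + (exp(6*I*pi/7)) + (exp(-4*I*pi/7))] = 0/7 = 0
  <chi_3*chi_1, chi_3> = (1/7)[1*(1)*conj(1) + 1*(exp(-6*I*pi/7))*conj(exp(6*I*pi/7)) + 1*(exp(2*I*pi/7))*conj(exp(-2*I*pi/7)) + 1*(exp(-4*I*pi/7))*conj(exp(4*I*pi/7)) + 1*(exp(4*I*pi/7))*conj(exp(-4*I*pi/7)) + 1*(exp(-2*I*pi/7))*conj(exp(2*I*pi/7)) + 1*(exp(6*I*pi/7))*conj(exp(-6*I*pi/7))]
      = (1/7)[(1) + (exp(2*I*pi/7)) + (exp(4*I*pi/7)) + (exp(6*I*pi/7)) + (exp(-6*I*pi/7)) + (exp(-4*I*pi/7)) + (exp(-2*I*pi/7))] = 0/7 = 0
  <chi_3*chi_1, chi_4> = (1/7)[1*(1)*conj(1) + 1*(exp(-6*I*pi/7))*conj(exp(-6*I*pi/7)) + 1*(exp(2*I*pi/7))*conj(exp(2*I*pi/7)) + 1*(exp(-4*I*pi/7))*conj(exp(-4*I*pi/7)) + 1*(exp(4*I*pi/7))*conj(exp(4*I*pi/7)) + 1*(exp(-2*I*pi/7))*conj(exp(-2*I*pi/7)) + 1*(exp(6*I*pi/7))*conj(exp(6*I*pi/7))]
      = (1/7)[(1) + (1) + (1) + (1) + (1) + (1) + (1)] = 7/7 = 1
  <chi_3*chi_1, chi_5> = (1/7)[1*(1)*conj(1) + 1*(exp(-6*I*pi/7))*conj(exp(-4*I*pi/7)) + 1*(exp(2*I*pi/7))*conj(exp(6*I*pi/7)) + 1*(exp(-4*I*pi/7))*conj(exp(2*I*pi/7)) + 1*(exp(4*I*pi/7))*conj(exp(-2*I*pi/7)) + 1*(exp(-2*I*pi/7))*conj(exp(-6*I*pi/7)) + 1*(exp(6*I*pi/7))*conj(exp(4*I*pi/7))]
      = (1/7)[(1) + (exp(-2*I*pi/7)) + (exp(-4*I*pi/7)) + (exp(-6*I*pi/7)) + (exp(6*I*pi/7)) + (exp(4*I*pi/7)) + (exp(2*I*pi/7))] = 0/7 = 0
  <chi_3*chi_1, chi_6> = (1/7)[1*(1)*conj(1) + 1*(exp(-6*I*pi/7))*conj(exp(-2*I*pi/7)) + 1*(exp(2*I*pi/7))*conj(exp(-4*I*pi/7)) + 1*(exp(-4*I*pi/7))*conj(exp(-6*I*pi/7)) + 1*(exp(4*I*pi/7))*conj(exp(6*I*pi/7)) + 1*(exp(-2*I*pi/7))*conj(exp(4*I*pi/7)) + 1*(exp(6*I*pi/7))*conj(exp(2*I*pi/7))]
      = (1/7)[(1) + (exp(-4*I*pi/7)) + (exp(6*I*pi/7)) + (exp(2*I*pi/7)) + (exp(-2*I*pi/7)) + (exp(-6*I*pi/7)) + (exp(4*I*pi/7))] = 0/7 = 0
(Exp terms are combined using exp(i*s)*conj(exp(i*t)) = exp(i*(s-t)), and sums of them are collapsed using the identity that for every m > 1 the m distinct m-th roots of unity sum to 0, e.g. 1 + exp(2*I*pi/3) + exp(-2*I*pi/3) = 0.)
Hence the multiplicities are chi_4: 1. Dimension check: dim(chi_3)*dim(chi_1) = 1*1 = 1 and sum (mult * dim) = 1*1 = 1.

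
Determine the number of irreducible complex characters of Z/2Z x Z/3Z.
6

The number of irreducible complex representations of a finite group equals its number of conjugacy classes. Z/2Z x Z/3Z is abelian of order 6, so every element is its own conjugacy class: 6 classes, so Z/2Z x Z/3Z (order 6) has exactly 6 irreducible complex representations.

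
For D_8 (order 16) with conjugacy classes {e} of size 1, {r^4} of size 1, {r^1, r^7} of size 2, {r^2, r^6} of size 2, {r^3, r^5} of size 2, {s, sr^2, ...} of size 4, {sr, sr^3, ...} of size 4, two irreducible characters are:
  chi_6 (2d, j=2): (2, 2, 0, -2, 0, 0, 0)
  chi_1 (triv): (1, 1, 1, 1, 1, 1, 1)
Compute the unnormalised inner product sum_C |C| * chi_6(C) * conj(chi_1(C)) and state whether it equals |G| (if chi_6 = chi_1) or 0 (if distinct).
Sum = 0; so <chi_6, chi_1> = 0 (distinct irreducibles are orthogonal).

Why: Compute term by term over conjugacy classes (|C| * chi_6(C) * conj(chi_1(C))):
  1*(2)*conj(1) + 1*(2)*conj(1) + 2*(0)*conj(1) + 2*(-2)*conj(1) + 2*(0)*conj(1) + 4*(0)*conj(1) + 4*(0)*conj(1)
  = (2) + (2) + (0) + (-4) + (0) + (0) + (0)
  = 0.
Dividing by |G| = 16 gives 0/16 = 0, matching the row-orthogonality relation <chi_6, chi_1> = [chi_6 = chi_1].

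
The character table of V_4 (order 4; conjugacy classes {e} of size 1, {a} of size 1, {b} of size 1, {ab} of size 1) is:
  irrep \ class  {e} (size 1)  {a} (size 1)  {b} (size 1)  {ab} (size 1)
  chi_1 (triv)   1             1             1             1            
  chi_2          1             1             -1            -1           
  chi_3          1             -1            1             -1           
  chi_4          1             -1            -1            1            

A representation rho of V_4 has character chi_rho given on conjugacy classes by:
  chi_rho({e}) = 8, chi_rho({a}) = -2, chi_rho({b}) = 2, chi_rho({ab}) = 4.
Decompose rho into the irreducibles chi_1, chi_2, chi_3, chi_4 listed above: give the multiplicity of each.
Multiplicities: chi_1: 3, chi_2: 0, chi_3: 2, chi_4: 3.

Working: Use <chi_rho, chi> = (1/|G|) sum_C |C| * chi_rho(C) * conj(chi(C)) with |G| = 4 for each irreducible chi in the table:
  <chi_rho, chi_1> = (1/4)[1*(8)*conj(1) + 1*(-2)*conj(1) + 1*(2)*conj(1) + 1*(4)*conj(1)]
      = (1/4)[(8) + (-2) + (2) + (4)] = 12/4 = 3
  <chi_rho, chi_2> = (1/4)[1*(8)*conj(1) + 1*(-2)*conj(1) + 1*(2)*conj(-1) + 1*(4)*conj(-1)]
      = (1/4)[(8) + (-2) + (-2) + (-4)] = 0/4 = 0
  <chi_rho, chi_3> = (1/4)[1*(8)*conj(1) + 1*(-2)*conj(-1) + 1*(2)*conj(1) + 1*(4)*conj(-1)]
      = (1/4)[(8) + (2) + (2) + (-4)] = 8/4 = 2
  <chi_rho, chi_4> = (1/4)[1*(8)*conj(1) + 1*(-2)*conj(-1) + 1*(2)*conj(-1) + 1*(4)*conj(1)]
      = (1/4)[(8) + (2) + (-2) + (4)] = 12/4 = 3
Dimension check: dim(rho) = sum (mult * dim) = 3*1 + 0*1 + 2*1 + 3*1 = 8 = chi_rho(e) = 8.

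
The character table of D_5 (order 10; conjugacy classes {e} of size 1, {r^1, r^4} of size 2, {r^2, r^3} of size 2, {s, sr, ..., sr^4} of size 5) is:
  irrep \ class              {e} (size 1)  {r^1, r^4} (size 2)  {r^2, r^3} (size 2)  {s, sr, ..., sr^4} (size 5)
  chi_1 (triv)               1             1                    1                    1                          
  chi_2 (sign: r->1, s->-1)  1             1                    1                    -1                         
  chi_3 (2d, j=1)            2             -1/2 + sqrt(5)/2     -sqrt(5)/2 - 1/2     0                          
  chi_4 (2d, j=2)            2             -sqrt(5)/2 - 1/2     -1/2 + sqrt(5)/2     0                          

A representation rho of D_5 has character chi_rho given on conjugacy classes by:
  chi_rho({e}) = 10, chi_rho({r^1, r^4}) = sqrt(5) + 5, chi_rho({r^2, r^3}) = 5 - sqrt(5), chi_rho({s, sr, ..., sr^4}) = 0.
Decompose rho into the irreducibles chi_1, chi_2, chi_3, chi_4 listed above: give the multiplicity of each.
Multiplicities: chi_1: 3, chi_2: 3, chi_3: 2, chi_4: 0.

Why: Use <chi_rho, chi> = (1/|G|) sum_C |C| * chi_rho(C) * conj(chi(C)) with |G| = 10 for each irreducible chi in the table:
  <chi_rho, chi_1> = (1/10)[1*(10)*conj(1) + 2*(sqrt(5) + 5)*conj(1) + 2*(5 - sqrt(5))*conj(1) + 5*(0)*conj(1)]
      = (1/10)[(10) + (2*sqrt(5) + 10) + (10 - 2*sqrt(5)) + (0)] = 30/10 = 3
  <chi_rho, chi_2> = (1/10)[1*(10)*conj(1) + 2*(sqrt(5) + 5)*conj(1) + 2*(5 - sqrt(5))*conj(1) + 5*(0)*conj(-1)]
      = (1/10)[(10) + (2*sqrt(5) + 10) + (10 - 2*sqrt(5)) + (0)] = 30/10 = 3
  <chi_rho, chi_3> = (1/10)[1*(10)*conj(2) + 2*(sqrt(5) + 5)*conj(-1/2 + sqrt(5)/2) + 2*(5 - sqrt(5))*conj(-sqrt(5)/2 - 1/2) + 5*(0)*conj(0)]
      = (1/10)[(20) + (4*sqrt(5)) + (-4*sqrt(5)) + (0)] = 20/10 = 2
  <chi_rho, chi_4> = (1/10)[1*(10)*conj(2) + 2*(sqrt(5) + 5)*conj(-sqrt(5)/2 - 1/2) + 2*(5 - sqrt(5))*conj(-1/2 + sqrt(5)/2) + 5*(0)*conj(0)]
      = (1/10)[(20) + (-6*sqrt(5) - 10) + (-10 + 6*sqrt(5)) + (0)] = 0/10 = 0
Dimension check: dim(rho) = sum (mult * dim) = 3*1 + 3*1 + 2*2 + 0*2 = 10 = chi_rho(e) = 10.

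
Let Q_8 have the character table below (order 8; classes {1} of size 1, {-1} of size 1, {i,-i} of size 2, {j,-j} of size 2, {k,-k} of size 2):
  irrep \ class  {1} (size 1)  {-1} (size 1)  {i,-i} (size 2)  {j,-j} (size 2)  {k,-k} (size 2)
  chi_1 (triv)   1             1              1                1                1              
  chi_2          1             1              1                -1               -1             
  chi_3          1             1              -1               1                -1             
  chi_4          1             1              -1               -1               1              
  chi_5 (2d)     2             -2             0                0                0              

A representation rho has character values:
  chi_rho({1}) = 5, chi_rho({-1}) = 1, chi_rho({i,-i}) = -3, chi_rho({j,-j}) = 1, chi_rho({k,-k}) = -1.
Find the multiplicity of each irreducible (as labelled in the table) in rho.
Multiplicities: chi_1: 0, chi_2: 0, chi_3: 2, chi_4: 1, chi_5: 1.

Reasoning: Use <chi_rho, chi> = (1/|G|) sum_C |C| * chi_rho(C) * conj(chi(C)) with |G| = 8 for each irreducible chi in the table:
  <chi_rho, chi_1> = (1/8)[1*(5)*conj(1) + 1*(1)*conj(1) + 2*(-3)*conj(1) + 2*(1)*conj(1) + 2*(-1)*conj(1)]
      = (1/8)[(5) + (1) + (-6) + (2) + (-2)] = 0/8 = 0
  <chi_rho, chi_2> = (1/8)[1*(5)*conj(1) + 1*(1)*conj(1) + 2*(-3)*conj(1) + 2*(1)*conj(-1) + 2*(-1)*conj(-1)]
      = (1/8)[(5) + (1) + (-6) + (-2) + (2)] = 0/8 = 0
  <chi_rho, chi_3> = (1/8)[1*(5)*conj(1) + 1*(1)*conj(1) + 2*(-3)*conj(-1) + 2*(1)*conj(1) + 2*(-1)*conj(-1)]
      = (1/8)[(5) + (1) + (6) + (2) + (2)] = 16/8 = 2
  <chi_rho, chi_4> = (1/8)[1*(5)*conj(1) + 1*(1)*conj(1) + 2*(-3)*conj(-1) + 2*(1)*conj(-1) + 2*(-1)*conj(1)]
      = (1/8)[(5) + (1) + (6) + (-2) + (-2)] = 8/8 = 1
  <chi_rho, chi_5> = (1/8)[1*(5)*conj(2) + 1*(1)*conj(-2) + 2*(-3)*conj(0) + 2*(1)*conj(0) + 2*(-1)*conj(0)]
      = (1/8)[(10) + (-2) + (0) + (0) + (0)] = 8/8 = 1
Dimension check: dim(rho) = sum (mult * dim) = 0*1 + 0*1 + 2*1 + 1*1 + 1*2 = 5 = chi_rho(e) = 5.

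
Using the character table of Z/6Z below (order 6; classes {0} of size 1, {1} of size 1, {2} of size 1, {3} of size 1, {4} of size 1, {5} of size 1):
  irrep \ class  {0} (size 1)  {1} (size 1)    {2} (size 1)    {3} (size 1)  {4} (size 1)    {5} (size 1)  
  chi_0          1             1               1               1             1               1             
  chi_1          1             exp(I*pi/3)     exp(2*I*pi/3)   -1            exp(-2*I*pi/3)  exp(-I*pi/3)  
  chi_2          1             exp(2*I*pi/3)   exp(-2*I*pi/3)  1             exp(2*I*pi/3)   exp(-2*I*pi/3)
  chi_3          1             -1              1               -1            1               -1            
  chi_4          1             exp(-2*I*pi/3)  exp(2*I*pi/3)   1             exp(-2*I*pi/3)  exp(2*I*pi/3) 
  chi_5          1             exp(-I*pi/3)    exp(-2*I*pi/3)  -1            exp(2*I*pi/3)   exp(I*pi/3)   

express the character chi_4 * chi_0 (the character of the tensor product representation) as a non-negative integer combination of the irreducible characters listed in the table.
chi_4 tensor chi_0 = chi_4 (all other irreducibles have multiplicity 0).

Reasoning: The character of a tensor product is the pointwise product (chi_4 * chi_0)(C) = chi_4(C) * chi_0(C):
  {0}: (1)*(1), {1}: (exp(-2*I*pi/3))*(1), {2}: (exp(2*I*pi/3))*(1), {3}: (1)*(1), {4}: (exp(-2*I*pi/3))*(1), {5}: (exp(2*I*pi/3))*(1)
so (chi_4 * chi_0) takes values
  {0} -> 1, {1} -> exp(-2*I*pi/3), {2} -> exp(2*I*pi/3), {3} -> 1, {4} -> exp(-2*I*pi/3), {5} -> exp(2*I*pi/3).
Now take the inner product of this character with each irreducible chi from the table, <chi_4*chi_0, chi> = (1/6) sum_C |C| (chi_4*chi_0)(C) conj(chi(C)):
  <chi_4*chi_0, chi_0> = (1/6)[1*(1)*conj(1) + 1*(exp(-2*I*pi/3))*conj(1) + 1*(exp(2*I*pi/3))*conj(1) + 1*(1)*conj(1) + 1*(exp(-2*I*pi/3))*conj(1) + 1*(exp(2*I*pi/3))*conj(1)]
      = (1/6)[(1) + (exp(-2*I*pi/3)) + (exp(2*I*pi/3)) + (1) + (exp(-2*I*pi/3)) + (exp(2*I*pi/3))] = 0/6 = 0
  <chi_4*chi_0, chi_1> = (1/6)[1*(1)*conj(1) + 1*(exp(-2*I*pi/3))*conj(exp(I*pi/3)) + 1*(exp(2*I*pi/3))*conj(exp(2*I*pi/3)) + 1*(1)*conj(-1) + 1*(exp(-2*I*pi/3))*conj(exp(-2*I*pi/3)) + 1*(exp(2*I*pi/3))*conj(exp(-I*pi/3))]
      = (1/6)[(1) + (-1) + (1) + (-1) + (1) + (-1)] = 0/6 = 0
  <chi_4*chi_0, chi_2> = (1/6)[1*(1)*conj(1) + 1*(exp(-2*I*pi/3))*conj(exp(2*I*pi/3)) + 1*(exp(2*I*pi/3))*conj(exp(-2*I*pi/3)) + 1*(1)*conj(1) + 1*(exp(-2*I*pi/3))*conj(exp(2*I*pi/3)) + 1*(exp(2*I*pi/3))*conj(exp(-2*I*pi/3))]
      = (1/6)[(1) + (exp(2*I*pi/3)) + (exp(-2*I*pi/3)) + (1) + (exp(2*I*pi/3)) + (exp(-2*I*pi/3))] = 0/6 = 0
  <chi_4*chi_0, chi_3> = (1/6)[1*(1)*conj(1) + 1*(exp(-2*I*pi/3))*conj(-1) + 1*(exp(2*I*pi/3))*conj(1) + 1*(1)*conj(-1) + 1*(exp(-2*I*pi/3))*conj(1) + 1*(exp(2*I*pi/3))*conj(-1)]
      = (1/6)[(1) + (-exp(-2*I*pi/3)) + (exp(2*I*pi/3)) + (-1) + (exp(-2*I*pi/3)) + (-exp(2*I*pi/3))] = 0/6 = 0
  <chi_4*chi_0, chi_4> = (1/6)[1*(1)*conj(1) + 1*(exp(-2*I*pi/3))*conj(exp(-2*I*pi/3)) + 1*(exp(2*I*pi/3))*conj(exp(2*I*pi/3)) + 1*(1)*conj(1) + 1*(exp(-2*I*pi/3))*conj(exp(-2*I*pi/3)) + 1*(exp(2*I*pi/3))*conj(exp(2*I*pi/3))]
      = (1/6)[(1) + (1) + (1) + (1) + (1) + (1)] = 6/6 = 1
  <chi_4*chi_0, chi_5> = (1/6)[1*(1)*conj(1) + 1*(exp(-2*I*pi/3))*conj(exp(-I*pi/3)) + 1*(exp(2*I*pi/3))*conj(exp(-2*I*pi/3)) + 1*(1)*conj(-1) + 1*(exp(-2*I*pi/3))*conj(exp(2*I*pi/3)) + 1*(exp(2*I*pi/3))*conj(exp(I*pi/3))]
      = (1/6)[(1) + (exp(-I*pi/3)) + (exp(-2*I*pi/3)) + (-1) + (exp(2*I*pi/3)) + (exp(I*pi/3))] = 0/6 = 0
(Exp terms are combined using exp(i*s)*conj(exp(i*t)) = exp(i*(s-t)), and sums of them are collapsed using the identity that for every m > 1 the m distinct m-th roots of unity sum to 0, e.g. 1 + exp(2*I*pi/3) + exp(-2*I*pi/3) = 0.)
Hence the multiplicities are chi_4: 1. Dimension check: dim(chi_4)*dim(chi_0) = 1*1 = 1 and sum (mult * dim) = 1*1 = 1.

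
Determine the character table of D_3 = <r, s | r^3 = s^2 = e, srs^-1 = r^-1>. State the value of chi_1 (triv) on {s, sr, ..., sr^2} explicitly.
Conjugacy classes: {e} of size 1, {r^1, r^2} of size 2, {s, sr, ..., sr^2} of size 3.
Character table:
  irrep \ class              {e} (size 1)  {r^1, r^2} (size 2)  {s, sr, ..., sr^2} (size 3)
  chi_1 (triv)               1             1                    1                          
  chi_2 (sign: r->1, s->-1)  1             1                    -1                         
  chi_3 (2d, j=1)            2             -1                   0                          

Spot check: chi_1 (triv) on {s, sr, ..., sr^2} = 1.

Proof sketch: D_3 has order 2*3 = 6 with 3 conjugacy classes, hence 3 irreducibles. Sum of squared dims 1 + 1 + 4 = 6 = |G|. Linear characters come from the abelianisation; the 2-dimensional irreps have character r^k -> 2*cos(2*pi*j*k/3), reflections -> 0.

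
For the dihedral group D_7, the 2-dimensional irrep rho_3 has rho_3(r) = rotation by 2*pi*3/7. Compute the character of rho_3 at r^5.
chi_{rho_3}(r^5) = 2*cos(2*pi*3*5/7) = 2*cos(30*pi/7)

Working: rho_3(r^5) is rotation by angle 2*pi*3*5/7, whose trace is 2*cos(2*pi*3*5/7) = 2*cos(30*pi/7).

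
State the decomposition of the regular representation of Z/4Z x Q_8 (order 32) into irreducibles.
Each irreducible V_i of dimension d_i appears with multiplicity d_i, i.e. rho_reg = (direct sum over all irreducibles V_i) d_i V_i. The irreducible dimensions for Z/4Z x Q_8 are 1, 1, 1, 1, 1, 1, 1, 1, 1, 1, 1, 1, 1, 1, 1, 1, 2, 2, 2, 2: 16 irreducibles of dimension 1, each with multiplicity 1; 4 irreducibles of dimension 2, each with multiplicity 2. Total dimension 16*1*1 + 4*2*2 = 32 = |G|.

Argument: General theorem: in the regular representation of a finite group G, each irreducible appears with multiplicity equal to its dimension. Check: dim(rho_reg) = sum d_i^2 = 1 + 1 + 1 + 1 + 1 + 1 + 1 + 1 + 1 + 1 + 1 + 1 + 1 + 1 + 1 + 1 + 4 + 4 + 4 + 4 = 32 = |G|.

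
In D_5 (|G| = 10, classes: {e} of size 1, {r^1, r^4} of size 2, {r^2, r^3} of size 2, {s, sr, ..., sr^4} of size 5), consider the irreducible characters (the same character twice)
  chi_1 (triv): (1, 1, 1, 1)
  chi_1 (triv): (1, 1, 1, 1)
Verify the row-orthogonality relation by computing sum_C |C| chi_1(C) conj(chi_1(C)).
Sum = 10 = |G| = 10; so <chi_1, chi_1> = 1 (norm-1 confirms irreducibility).

Compute term by term over conjugacy classes (|C| * chi_1(C) * conj(chi_1(C))):
  1*(1)*conj(1) + 2*(1)*conj(1) + 2*(1)*conj(1) + 5*(1)*conj(1)
  = (1) + (2) + (2) + (5)
  = 10.
Dividing by |G| = 10 gives 10/10 = 1, matching the row-orthogonality relation <chi_1, chi_1> = [chi_1 = chi_1].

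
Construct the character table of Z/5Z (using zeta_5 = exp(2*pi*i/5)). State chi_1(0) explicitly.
Character table of Z/5Z (irreps indexed chi_0,...,chi_4 with chi_k(m) = zeta_5^(k*m), zeta_5 = exp(2*pi*i/5)):
  irrep \ class  {0} (size 1)  {1} (size 1)    {2} (size 1)    {3} (size 1)    {4} (size 1)  
  chi_0          1             1               1               1               1             
  chi_1          1             exp(2*I*pi/5)   exp(4*I*pi/5)   exp(-4*I*pi/5)  exp(-2*I*pi/5)
  chi_2          1             exp(4*I*pi/5)   exp(-2*I*pi/5)  exp(2*I*pi/5)   exp(-4*I*pi/5)
  chi_3          1             exp(-4*I*pi/5)  exp(2*I*pi/5)   exp(-2*I*pi/5)  exp(4*I*pi/5) 
  chi_4          1             exp(-2*I*pi/5)  exp(-4*I*pi/5)  exp(4*I*pi/5)   exp(2*I*pi/5) 

Spot check: chi_1(0) = zeta_5^(1*0) = zeta_5^0 = 1.

Why: Z/5Z is abelian, so all 5 irreducible complex representations are 1-dimensional. They are given by chi_k(m) = zeta_5^(k*m) for k = 0,...,4. Row orthogonality: sum_m chi_k(m) conj(chi_l(m)) = 5 * [k = l].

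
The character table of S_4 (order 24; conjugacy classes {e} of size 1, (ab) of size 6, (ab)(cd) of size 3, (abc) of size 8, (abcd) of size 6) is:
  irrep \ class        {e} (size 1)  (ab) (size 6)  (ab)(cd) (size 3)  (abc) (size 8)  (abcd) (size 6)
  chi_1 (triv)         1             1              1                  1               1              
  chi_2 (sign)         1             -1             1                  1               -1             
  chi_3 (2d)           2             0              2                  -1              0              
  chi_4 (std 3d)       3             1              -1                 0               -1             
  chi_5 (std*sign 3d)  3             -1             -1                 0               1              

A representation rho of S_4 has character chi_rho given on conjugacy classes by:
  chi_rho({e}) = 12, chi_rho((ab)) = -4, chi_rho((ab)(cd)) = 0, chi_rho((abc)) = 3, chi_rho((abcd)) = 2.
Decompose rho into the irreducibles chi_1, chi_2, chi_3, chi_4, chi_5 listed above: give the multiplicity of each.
Multiplicities: chi_1: 1, chi_2: 2, chi_3: 0, chi_4: 0, chi_5: 3.

Explanation: Use <chi_rho, chi> = (1/|G|) sum_C |C| * chi_rho(C) * conj(chi(C)) with |G| = 24 for each irreducible chi in the table:
  <chi_rho, chi_1> = (1/24)[1*(12)*conj(1) + 6*(-4)*conj(1) + 3*(0)*conj(1) + 8*(3)*conj(1) + 6*(2)*conj(1)]
      = (1/24)[(12) + (-24) + (0) + (24) + (12)] = 24/24 = 1
  <chi_rho, chi_2> = (1/24)[1*(12)*conj(1) + 6*(-4)*conj(-1) + 3*(0)*conj(1) + 8*(3)*conj(1) + 6*(2)*conj(-1)]
      = (1/24)[(12) + (24) + (0) + (24) + (-12)] = 48/24 = 2
  <chi_rho, chi_3> = (1/24)[1*(12)*conj(2) + 6*(-4)*conj(0) + 3*(0)*conj(2) + 8*(3)*conj(-1) + 6*(2)*conj(0)]
      = (1/24)[(24) + (0) + (0) + (-24) + (0)] = 0/24 = 0
  <chi_rho, chi_4> = (1/24)[1*(12)*conj(3) + 6*(-4)*conj(1) + 3*(0)*conj(-1) + 8*(3)*conj(0) + 6*(2)*conj(-1)]
      = (1/24)[(36) + (-24) + (0) + (0) + (-12)] = 0/24 = 0
  <chi_rho, chi_5> = (1/24)[1*(12)*conj(3) + 6*(-4)*conj(-1) + 3*(0)*conj(-1) + 8*(3)*conj(0) + 6*(2)*conj(1)]
      = (1/24)[(36) + (24) + (0) + (0) + (12)] = 72/24 = 3
Dimension check: dim(rho) = sum (mult * dim) = 1*1 + 2*1 + 0*2 + 0*3 + 3*3 = 12 = chi_rho(e) = 12.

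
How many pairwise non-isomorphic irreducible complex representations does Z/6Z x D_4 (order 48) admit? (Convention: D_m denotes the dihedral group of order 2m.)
30

Reasoning: The number of irreducible complex representations of a finite group equals its number of conjugacy classes. For a direct product, #classes(G x H) = #classes(G) * #classes(H). Z/6Z has 6 classes (abelian), D_4 has 5 classes, so 6 * 5 = 30, so Z/6Z x D_4 (order 48) has exactly 30 irreducible complex representations.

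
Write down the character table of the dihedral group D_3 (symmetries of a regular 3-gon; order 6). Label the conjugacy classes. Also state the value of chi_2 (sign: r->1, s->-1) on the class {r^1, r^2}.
Conjugacy classes: {e} of size 1, {r^1, r^2} of size 2, {s, sr, ..., sr^2} of size 3.
Character table:
  irrep \ class              {e} (size 1)  {r^1, r^2} (size 2)  {s, sr, ..., sr^2} (size 3)
  chi_1 (triv)               1             1                    1                          
  chi_2 (sign: r->1, s->-1)  1             1                    -1                         
  chi_3 (2d, j=1)            2             -1                   0                          

Spot check: chi_2 (sign: r->1, s->-1) on {r^1, r^2} = 1.

Explanation: D_3 has order 2*3 = 6 with 3 conjugacy classes, hence 3 irreducibles. Sum of squared dims 1 + 1 + 4 = 6 = |G|. Linear characters come from the abelianisation; the 2-dimensional irreps have character r^k -> 2*cos(2*pi*j*k/3), reflections -> 0.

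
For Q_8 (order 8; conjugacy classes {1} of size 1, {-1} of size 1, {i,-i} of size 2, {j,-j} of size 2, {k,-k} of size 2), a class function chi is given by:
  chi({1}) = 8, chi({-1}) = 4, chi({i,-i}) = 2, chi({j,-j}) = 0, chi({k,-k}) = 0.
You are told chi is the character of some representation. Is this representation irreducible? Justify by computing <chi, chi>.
Not irreducible (reducible): <chi, chi> = 11 > 1.

Proof sketch: <chi, chi> = (1/|G|) sum_C |C| * |chi(C)|^2 = (1/8)[1*|8|^2 + 1*|4|^2 + 2*|2|^2 + 2*|0|^2 + 2*|0|^2]
  = (1/8)[(64) + (16) + (8) + (0) + (0)] = 88/8 = 11.
A character is irreducible iff <chi, chi> = 1, so this representation is reducible.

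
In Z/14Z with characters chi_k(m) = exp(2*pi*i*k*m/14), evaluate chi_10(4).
chi_10(4) = zeta_14^40 = exp(-2*I*pi/7)

Reasoning: chi_10(4) = zeta_14^(10*4) = zeta_14^40. Since zeta_14^14 = 1, this equals zeta_14^12 = exp(2*pi*i*12/14) = exp(-2*I*pi/7).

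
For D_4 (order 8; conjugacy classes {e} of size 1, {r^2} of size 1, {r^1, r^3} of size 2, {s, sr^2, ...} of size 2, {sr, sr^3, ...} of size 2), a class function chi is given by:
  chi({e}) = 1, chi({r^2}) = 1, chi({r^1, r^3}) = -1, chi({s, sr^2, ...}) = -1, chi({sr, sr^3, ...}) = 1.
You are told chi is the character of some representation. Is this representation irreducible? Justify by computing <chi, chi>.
Irreducible: <chi, chi> = 1.

Justification: <chi, chi> = (1/|G|) sum_C |C| * |chi(C)|^2 = (1/8)[1*|1|^2 + 1*|1|^2 + 2*|-1|^2 + 2*|-1|^2 + 2*|1|^2]
  = (1/8)[(1) + (1) + (2) + (2) + (2)] = 8/8 = 1.
A character is irreducible iff <chi, chi> = 1, so this representation is irreducible.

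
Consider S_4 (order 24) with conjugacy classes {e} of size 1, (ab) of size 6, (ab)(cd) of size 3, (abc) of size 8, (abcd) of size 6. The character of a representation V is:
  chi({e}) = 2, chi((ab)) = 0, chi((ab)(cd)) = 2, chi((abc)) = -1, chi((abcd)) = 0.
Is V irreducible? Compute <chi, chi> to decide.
Irreducible: <chi, chi> = 1.

Why: <chi, chi> = (1/|G|) sum_C |C| * |chi(C)|^2 = (1/24)[1*|2|^2 + 6*|0|^2 + 3*|2|^2 + 8*|-1|^2 + 6*|0|^2]
  = (1/24)[(4) + (0) + (12) + (8) + (0)] = 24/24 = 1.
A character is irreducible iff <chi, chi> = 1, so this representation is irreducible.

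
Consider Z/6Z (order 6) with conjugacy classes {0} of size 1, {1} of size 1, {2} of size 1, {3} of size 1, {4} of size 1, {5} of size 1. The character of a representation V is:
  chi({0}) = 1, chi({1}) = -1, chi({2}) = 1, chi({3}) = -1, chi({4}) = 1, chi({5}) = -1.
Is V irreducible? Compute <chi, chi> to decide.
Irreducible: <chi, chi> = 1.

Solution. <chi, chi> = (1/|G|) sum_C |C| * |chi(C)|^2 = (1/6)[1*|1|^2 + 1*|-1|^2 + 1*|1|^2 + 1*|-1|^2 + 1*|1|^2 + 1*|-1|^2]
  = (1/6)[(1) + (1) + (1) + (1) + (1) + (1)] = 6/6 = 1.
(Exp terms are combined using exp(i*s)*conj(exp(i*t)) = exp(i*(s-t)), and sums of them are collapsed using the identity that for every m > 1 the m distinct m-th roots of unity sum to 0, e.g. 1 + exp(2*I*pi/3) + exp(-2*I*pi/3) = 0.)
A character is irreducible iff <chi, chi> = 1, so this representation is irreducible.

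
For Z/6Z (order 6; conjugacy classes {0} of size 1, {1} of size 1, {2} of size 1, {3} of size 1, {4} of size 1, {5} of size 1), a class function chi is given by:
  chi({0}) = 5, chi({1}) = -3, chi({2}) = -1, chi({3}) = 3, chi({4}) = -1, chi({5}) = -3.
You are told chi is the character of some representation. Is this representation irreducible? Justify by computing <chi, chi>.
Not irreducible (reducible): <chi, chi> = 9 > 1.

Details: <chi, chi> = (1/|G|) sum_C |C| * |chi(C)|^2 = (1/6)[1*|5|^2 + 1*|-3|^2 + 1*|-1|^2 + 1*|3|^2 + 1*|-1|^2 + 1*|-3|^2]
  = (1/6)[(25) + (9) + (1) + (9) + (1) + (9)] = 54/6 = 9.
(Exp terms are combined using exp(i*s)*conj(exp(i*t)) = exp(i*(s-t)), and sums of them are collapsed using the identity that for every m > 1 the m distinct m-th roots of unity sum to 0, e.g. 1 + exp(2*I*pi/3) + exp(-2*I*pi/3) = 0.)
A character is irreducible iff <chi, chi> = 1, so this representation is reducible.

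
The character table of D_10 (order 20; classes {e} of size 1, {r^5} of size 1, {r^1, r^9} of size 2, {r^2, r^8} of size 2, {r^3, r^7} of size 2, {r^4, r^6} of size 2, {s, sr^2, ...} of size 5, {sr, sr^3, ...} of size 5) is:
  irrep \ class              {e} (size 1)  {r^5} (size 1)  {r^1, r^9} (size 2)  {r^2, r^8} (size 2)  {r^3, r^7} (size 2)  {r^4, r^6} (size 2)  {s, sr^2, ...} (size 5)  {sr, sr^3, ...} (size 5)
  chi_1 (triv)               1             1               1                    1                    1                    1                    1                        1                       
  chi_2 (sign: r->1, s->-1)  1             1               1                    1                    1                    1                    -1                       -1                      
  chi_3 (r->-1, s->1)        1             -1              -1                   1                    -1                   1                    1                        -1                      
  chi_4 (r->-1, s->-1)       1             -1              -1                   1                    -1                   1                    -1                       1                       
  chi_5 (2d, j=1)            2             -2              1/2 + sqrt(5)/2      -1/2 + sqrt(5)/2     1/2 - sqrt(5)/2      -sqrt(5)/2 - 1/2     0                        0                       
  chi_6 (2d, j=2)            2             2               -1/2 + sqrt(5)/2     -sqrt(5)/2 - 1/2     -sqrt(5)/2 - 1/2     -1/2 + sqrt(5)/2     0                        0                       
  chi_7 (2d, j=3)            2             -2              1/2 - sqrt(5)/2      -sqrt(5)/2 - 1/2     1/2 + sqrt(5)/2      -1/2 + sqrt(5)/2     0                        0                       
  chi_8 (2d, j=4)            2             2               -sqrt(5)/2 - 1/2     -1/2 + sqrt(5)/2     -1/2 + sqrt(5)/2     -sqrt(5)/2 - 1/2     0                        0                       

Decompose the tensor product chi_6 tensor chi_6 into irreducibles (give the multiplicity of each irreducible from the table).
chi_6 tensor chi_6 = chi_1 + chi_2 + chi_8 (all other irreducibles have multiplicity 0).

Explanation: The character of a tensor product is the pointwise product (chi_6 * chi_6)(C) = chi_6(C) * chi_6(C):
  {e}: (2)*(2), {r^5}: (2)*(2), {r^1, r^9}: (-1/2 + sqrt(5)/2)*(-1/2 + sqrt(5)/2), {r^2, r^8}: (-sqrt(5)/2 - 1/2)*(-sqrt(5)/2 - 1/2), {r^3, r^7}: (-sqrt(5)/2 - 1/2)*(-sqrt(5)/2 - 1/2), {r^4, r^6}: (-1/2 + sqrt(5)/2)*(-1/2 + sqrt(5)/2), {s, sr^2, ...}: (0)*(0), {sr, sr^3, ...}: (0)*(0)
so (chi_6 * chi_6) takes values
  {e} -> 4, {r^5} -> 4, {r^1, r^9} -> 3/2 - sqrt(5)/2, {r^2, r^8} -> sqrt(5)/2 + 3/2, {r^3, r^7} -> sqrt(5)/2 + 3/2, {r^4, r^6} -> 3/2 - sqrt(5)/2, {s, sr^2, ...} -> 0, {sr, sr^3, ...} -> 0.
Now take the inner product of this character with each irreducible chi from the table, <chi_6*chi_6, chi> = (1/20) sum_C |C| (chi_6*chi_6)(C) conj(chi(C)):
  <chi_6*chi_6, chi_1> = (1/20)[1*(4)*conj(1) + 1*(4)*conj(1) + 2*(3/2 - sqrt(5)/2)*conj(1) + 2*(sqrt(5)/2 + 3/2)*conj(1) + 2*(sqrt(5)/2 + 3/2)*conj(1) + 2*(3/2 - sqrt(5)/2)*conj(1) + 5*(0)*conj(1) + 5*(0)*conj(1)]
      = (1/20)[(4) + (4) + (3 - sqrt(5)) + (sqrt(5) + 3) + (sqrt(5) + 3) + (3 - sqrt(5)) + (0) + (0)] = 20/20 = 1
  <chi_6*chi_6, chi_2> = (1/20)[1*(4)*conj(1) + 1*(4)*conj(1) + 2*(3/2 - sqrt(5)/2)*conj(1) + 2*(sqrt(5)/2 + 3/2)*conj(1) + 2*(sqrt(5)/2 + 3/2)*conj(1) + 2*(3/2 - sqrt(5)/2)*conj(1) + 5*(0)*conj(-1) + 5*(0)*conj(-1)]
      = (1/20)[(4) + (4) + (3 - sqrt(5)) + (sqrt(5) + 3) + (sqrt(5) + 3) + (3 - sqrt(5)) + (0) + (0)] = 20/20 = 1
  <chi_6*chi_6, chi_3> = (1/20)[1*(4)*conj(1) + 1*(4)*conj(-1) + 2*(3/2 - sqrt(5)/2)*conj(-1) + 2*(sqrt(5)/2 + 3/2)*conj(1) + 2*(sqrt(5)/2 + 3/2)*conj(-1) + 2*(3/2 - sqrt(5)/2)*conj(1) + 5*(0)*conj(1) + 5*(0)*conj(-1)]
      = (1/20)[(4) + (-4) + (-3 + sqrt(5)) + (sqrt(5) + 3) + (-3 - sqrt(5)) + (3 - sqrt(5)) + (0) + (0)] = 0/20 = 0
  <chi_6*chi_6, chi_4> = (1/20)[1*(4)*conj(1) + 1*(4)*conj(-1) + 2*(3/2 - sqrt(5)/2)*conj(-1) + 2*(sqrt(5)/2 + 3/2)*conj(1) + 2*(sqrt(5)/2 + 3/2)*conj(-1) + 2*(3/2 - sqrt(5)/2)*conj(1) + 5*(0)*conj(-1) + 5*(0)*conj(1)]
      = (1/20)[(4) + (-4) + (-3 + sqrt(5)) + (sqrt(5) + 3) + (-3 - sqrt(5)) + (3 - sqrt(5)) + (0) + (0)] = 0/20 = 0
  <chi_6*chi_6, chi_5> = (1/20)[1*(4)*conj(2) + 1*(4)*conj(-2) + 2*(3/2 - sqrt(5)/2)*conj(1/2 + sqrt(5)/2) + 2*(sqrt(5)/2 + 3/2)*conj(-1/2 + sqrt(5)/2) + 2*(sqrt(5)/2 + 3/2)*conj(1/2 - sqrt(5)/2) + 2*(3/2 - sqrt(5)/2)*conj(-sqrt(5)/2 - 1/2) + 5*(0)*conj(0) + 5*(0)*conj(0)]
      = (1/20)[(8) + (-8) + (-1 + sqrt(5)) + (1 + sqrt(5)) + (-sqrt(5) - 1) + (1 - sqrt(5)) + (0) + (0)] = 0/20 = 0
  <chi_6*chi_6, chi_6> = (1/20)[1*(4)*conj(2) + 1*(4)*conj(2) + 2*(3/2 - sqrt(5)/2)*conj(-1/2 + sqrt(5)/2) + 2*(sqrt(5)/2 + 3/2)*conj(-sqrt(5)/2 - 1/2) + 2*(sqrt(5)/2 + 3/2)*conj(-sqrt(5)/2 - 1/2) + 2*(3/2 - sqrt(5)/2)*conj(-1/2 + sqrt(5)/2) + 5*(0)*conj(0) + 5*(0)*conj(0)]
      = (1/20)[(8) + (8) + (-4 + 2*sqrt(5)) + (-2*sqrt(5) - 4) + (-2*sqrt(5) - 4) + (-4 + 2*sqrt(5)) + (0) + (0)] = 0/20 = 0
  <chi_6*chi_6, chi_7> = (1/20)[1*(4)*conj(2) + 1*(4)*conj(-2) + 2*(3/2 - sqrt(5)/2)*conj(1/2 - sqrt(5)/2) + 2*(sqrt(5)/2 + 3/2)*conj(-sqrt(5)/2 - 1/2) + 2*(sqrt(5)/2 + 3/2)*conj(1/2 + sqrt(5)/2) + 2*(3/2 - sqrt(5)/2)*conj(-1/2 + sqrt(5)/2) + 5*(0)*conj(0) + 5*(0)*conj(0)]
      = (1/20)[(8) + (-8) + (4 - 2*sqrt(5)) + (-2*sqrt(5) - 4) + (4 + 2*sqrt(5)) + (-4 + 2*sqrt(5)) + (0) + (0)] = 0/20 = 0
  <chi_6*chi_6, chi_8> = (1/20)[1*(4)*conj(2) + 1*(4)*conj(2) + 2*(3/2 - sqrt(5)/2)*conj(-sqrt(5)/2 - 1/2) + 2*(sqrt(5)/2 + 3/2)*conj(-1/2 + sqrt(5)/2) + 2*(sqrt(5)/2 + 3/2)*conj(-1/2 + sqrt(5)/2) + 2*(3/2 - sqrt(5)/2)*conj(-sqrt(5)/2 - 1/2) + 5*(0)*conj(0) + 5*(0)*conj(0)]
      = (1/20)[(8) + (8) + (1 - sqrt(5)) + (1 + sqrt(5)) + (1 + sqrt(5)) + (1 - sqrt(5)) + (0) + (0)] = 20/20 = 1
Hence the multiplicities are chi_1: 1, chi_2: 1, chi_8: 1. Dimension check: dim(chi_6)*dim(chi_6) = 2*2 = 4 and sum (mult * dim) = 1*1 + 1*1 + 1*2 = 4.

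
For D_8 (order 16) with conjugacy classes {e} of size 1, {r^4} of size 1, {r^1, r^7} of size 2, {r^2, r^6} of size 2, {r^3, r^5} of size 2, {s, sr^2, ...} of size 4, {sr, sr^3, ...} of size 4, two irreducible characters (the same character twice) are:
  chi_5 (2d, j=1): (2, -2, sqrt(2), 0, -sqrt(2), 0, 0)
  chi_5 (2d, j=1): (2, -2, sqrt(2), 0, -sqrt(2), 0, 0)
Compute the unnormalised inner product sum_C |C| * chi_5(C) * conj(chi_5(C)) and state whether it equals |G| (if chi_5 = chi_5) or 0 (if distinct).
Sum = 16 = |G| = 16; so <chi_5, chi_5> = 1 (norm-1 confirms irreducibility).

Explanation: Compute term by term over conjugacy classes (|C| * chi_5(C) * conj(chi_5(C))):
  1*(2)*conj(2) + 1*(-2)*conj(-2) + 2*(sqrt(2))*conj(sqrt(2)) + 2*(0)*conj(0) + 2*(-sqrt(2))*conj(-sqrt(2)) + 4*(0)*conj(0) + 4*(0)*conj(0)
  = (4) + (4) + (4) + (0) + (4) + (0) + (0)
  = 16.
Dividing by |G| = 16 gives 16/16 = 1, matching the row-orthogonality relation <chi_5, chi_5> = [chi_5 = chi_5].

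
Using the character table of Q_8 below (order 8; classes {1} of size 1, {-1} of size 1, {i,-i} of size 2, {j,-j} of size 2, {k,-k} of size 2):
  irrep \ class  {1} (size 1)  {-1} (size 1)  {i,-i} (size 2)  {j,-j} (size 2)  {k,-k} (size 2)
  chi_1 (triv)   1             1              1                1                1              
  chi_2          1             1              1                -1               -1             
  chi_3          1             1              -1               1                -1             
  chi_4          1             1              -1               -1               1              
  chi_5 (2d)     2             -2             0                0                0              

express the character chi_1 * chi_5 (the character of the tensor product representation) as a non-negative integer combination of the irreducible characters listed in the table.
chi_1 tensor chi_5 = chi_5 (all other irreducibles have multiplicity 0).

Justification: The character of a tensor product is the pointwise product (chi_1 * chi_5)(C) = chi_1(C) * chi_5(C):
  {1}: (1)*(2), {-1}: (1)*(-2), {i,-i}: (1)*(0), {j,-j}: (1)*(0), {k,-k}: (1)*(0)
so (chi_1 * chi_5) takes values
  {1} -> 2, {-1} -> -2, {i,-i} -> 0, {j,-j} -> 0, {k,-k} -> 0.
Now take the inner product of this character with each irreducible chi from the table, <chi_1*chi_5, chi> = (1/8) sum_C |C| (chi_1*chi_5)(C) conj(chi(C)):
  <chi_1*chi_5, chi_1> = (1/8)[1*(2)*conj(1) + 1*(-2)*conj(1) + 2*(0)*conj(1) + 2*(0)*conj(1) + 2*(0)*conj(1)]
      = (1/8)[(2) + (-2) + (0) + (0) + (0)] = 0/8 = 0
  <chi_1*chi_5, chi_2> = (1/8)[1*(2)*conj(1) + 1*(-2)*conj(1) + 2*(0)*conj(1) + 2*(0)*conj(-1) + 2*(0)*conj(-1)]
      = (1/8)[(2) + (-2) + (0) + (0) + (0)] = 0/8 = 0
  <chi_1*chi_5, chi_3> = (1/8)[1*(2)*conj(1) + 1*(-2)*conj(1) + 2*(0)*conj(-1) + 2*(0)*conj(1) + 2*(0)*conj(-1)]
      = (1/8)[(2) + (-2) + (0) + (0) + (0)] = 0/8 = 0
  <chi_1*chi_5, chi_4> = (1/8)[1*(2)*conj(1) + 1*(-2)*conj(1) + 2*(0)*conj(-1) + 2*(0)*conj(-1) + 2*(0)*conj(1)]
      = (1/8)[(2) + (-2) + (0) + (0) + (0)] = 0/8 = 0
  <chi_1*chi_5, chi_5> = (1/8)[1*(2)*conj(2) + 1*(-2)*conj(-2) + 2*(0)*conj(0) + 2*(0)*conj(0) + 2*(0)*conj(0)]
      = (1/8)[(4) + (4) + (0) + (0) + (0)] = 8/8 = 1
Hence the multiplicities are chi_5: 1. Dimension check: dim(chi_1)*dim(chi_5) = 1*2 = 2 and sum (mult * dim) = 1*2 = 2.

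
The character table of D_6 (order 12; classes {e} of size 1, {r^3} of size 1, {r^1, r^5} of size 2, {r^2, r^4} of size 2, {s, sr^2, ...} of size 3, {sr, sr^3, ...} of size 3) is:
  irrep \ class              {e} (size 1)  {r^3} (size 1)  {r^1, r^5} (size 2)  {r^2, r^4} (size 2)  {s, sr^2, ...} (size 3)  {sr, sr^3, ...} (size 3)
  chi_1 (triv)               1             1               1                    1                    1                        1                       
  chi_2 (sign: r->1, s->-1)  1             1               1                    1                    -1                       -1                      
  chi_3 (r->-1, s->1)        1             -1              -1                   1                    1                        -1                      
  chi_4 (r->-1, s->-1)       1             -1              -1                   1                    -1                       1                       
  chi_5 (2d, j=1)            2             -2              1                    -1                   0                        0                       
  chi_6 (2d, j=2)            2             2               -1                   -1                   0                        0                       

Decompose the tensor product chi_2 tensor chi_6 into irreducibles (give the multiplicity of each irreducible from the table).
chi_2 tensor chi_6 = chi_6 (all other irreducibles have multiplicity 0).

The character of a tensor product is the pointwise product (chi_2 * chi_6)(C) = chi_2(C) * chi_6(C):
  {e}: (1)*(2), {r^3}: (1)*(2), {r^1, r^5}: (1)*(-1), {r^2, r^4}: (1)*(-1), {s, sr^2, ...}: (-1)*(0), {sr, sr^3, ...}: (-1)*(0)
so (chi_2 * chi_6) takes values
  {e} -> 2, {r^3} -> 2, {r^1, r^5} -> -1, {r^2, r^4} -> -1, {s, sr^2, ...} -> 0, {sr, sr^3, ...} -> 0.
Now take the inner product of this character with each irreducible chi from the table, <chi_2*chi_6, chi> = (1/12) sum_C |C| (chi_2*chi_6)(C) conj(chi(C)):
  <chi_2*chi_6, chi_1> = (1/12)[1*(2)*conj(1) + 1*(2)*conj(1) + 2*(-1)*conj(1) + 2*(-1)*conj(1) + 3*(0)*conj(1) + 3*(0)*conj(1)]
      = (1/12)[(2) + (2) + (-2) + (-2) + (0) + (0)] = 0/12 = 0
  <chi_2*chi_6, chi_2> = (1/12)[1*(2)*conj(1) + 1*(2)*conj(1) + 2*(-1)*conj(1) + 2*(-1)*conj(1) + 3*(0)*conj(-1) + 3*(0)*conj(-1)]
      = (1/12)[(2) + (2) + (-2) + (-2) + (0) + (0)] = 0/12 = 0
  <chi_2*chi_6, chi_3> = (1/12)[1*(2)*conj(1) + 1*(2)*conj(-1) + 2*(-1)*conj(-1) + 2*(-1)*conj(1) + 3*(0)*conj(1) + 3*(0)*conj(-1)]
      = (1/12)[(2) + (-2) + (2) + (-2) + (0) + (0)] = 0/12 = 0
  <chi_2*chi_6, chi_4> = (1/12)[1*(2)*conj(1) + 1*(2)*conj(-1) + 2*(-1)*conj(-1) + 2*(-1)*conj(1) + 3*(0)*conj(-1) + 3*(0)*conj(1)]
      = (1/12)[(2) + (-2) + (2) + (-2) + (0) + (0)] = 0/12 = 0
  <chi_2*chi_6, chi_5> = (1/12)[1*(2)*conj(2) + 1*(2)*conj(-2) + 2*(-1)*conj(1) + 2*(-1)*conj(-1) + 3*(0)*conj(0) + 3*(0)*conj(0)]
      = (1/12)[(4) + (-4) + (-2) + (2) + (0) + (0)] = 0/12 = 0
  <chi_2*chi_6, chi_6> = (1/12)[1*(2)*conj(2) + 1*(2)*conj(2) + 2*(-1)*conj(-1) + 2*(-1)*conj(-1) + 3*(0)*conj(0) + 3*(0)*conj(0)]
      = (1/12)[(4) + (4) + (2) + (2) + (0) + (0)] = 12/12 = 1
Hence the multiplicities are chi_6: 1. Dimension check: dim(chi_2)*dim(chi_6) = 1*2 = 2 and sum (mult * dim) = 1*2 = 2.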